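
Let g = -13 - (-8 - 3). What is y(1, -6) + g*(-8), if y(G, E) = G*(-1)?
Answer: 15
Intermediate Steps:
y(G, E) = -G
g = -2 (g = -13 - 1*(-11) = -13 + 11 = -2)
y(1, -6) + g*(-8) = -1*1 - 2*(-8) = -1 + 16 = 15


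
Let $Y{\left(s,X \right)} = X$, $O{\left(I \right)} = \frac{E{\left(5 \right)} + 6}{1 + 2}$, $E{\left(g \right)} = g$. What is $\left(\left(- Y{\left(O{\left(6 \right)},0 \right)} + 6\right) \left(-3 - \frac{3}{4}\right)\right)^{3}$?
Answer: $- \frac{91125}{8} \approx -11391.0$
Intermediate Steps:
$O{\left(I \right)} = \frac{11}{3}$ ($O{\left(I \right)} = \frac{5 + 6}{1 + 2} = \frac{11}{3}$)
$\left(\left(- Y{\left(O{\left(6 \right)},0 \right)} + 6\right) \left(-3 - \frac{3}{4}\right)\right)^{3} = \left(\left(\left(-1\right) 0 + 6\right) \left(-3 - \frac{3}{4}\right)\right)^{3} = \left(\left(0 + 6\right) \left(-3 - 3 \cdot \frac{1}{4}\right)\right)^{3} = \left(6 \left(-3 - \frac{3}{4}\right)\right)^{3} = \left(6 \left(- \frac{15}{4}\right)\right)^{3} = \left(- \frac{45}{2}\right)^{3} = - \frac{91125}{8}$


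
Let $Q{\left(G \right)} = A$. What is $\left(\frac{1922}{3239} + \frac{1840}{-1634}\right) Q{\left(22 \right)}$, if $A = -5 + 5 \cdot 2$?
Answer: $- \frac{7048030}{2646263} \approx -2.6634$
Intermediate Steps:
$A = 5$ ($A = -5 + 10 = 5$)
$Q{\left(G \right)} = 5$
$\left(\frac{1922}{3239} + \frac{1840}{-1634}\right) Q{\left(22 \right)} = \left(\frac{1922}{3239} + \frac{1840}{-1634}\right) 5 = \left(1922 \cdot \frac{1}{3239} + 1840 \left(- \frac{1}{1634}\right)\right) 5 = \left(\frac{1922}{3239} - \frac{920}{817}\right) 5 = \left(- \frac{1409606}{2646263}\right) 5 = - \frac{7048030}{2646263}$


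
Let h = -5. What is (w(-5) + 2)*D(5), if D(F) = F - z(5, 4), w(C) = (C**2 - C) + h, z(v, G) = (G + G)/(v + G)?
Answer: 111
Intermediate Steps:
z(v, G) = 2*G/(G + v) (z(v, G) = (2*G)/(G + v) = 2*G/(G + v))
w(C) = -5 + C**2 - C (w(C) = (C**2 - C) - 5 = -5 + C**2 - C)
D(F) = -8/9 + F (D(F) = F - 2*4/(4 + 5) = F - 2*4/9 = F - 1*8/9 = F - 8/9 = -8/9 + F)
(w(-5) + 2)*D(5) = ((-5 + (-5)**2 - 1*(-5)) + 2)*(-8/9 + 5) = ((-5 + 25 + 5) + 2)*(37/9) = (25 + 2)*(37/9) = 27*(37/9) = 111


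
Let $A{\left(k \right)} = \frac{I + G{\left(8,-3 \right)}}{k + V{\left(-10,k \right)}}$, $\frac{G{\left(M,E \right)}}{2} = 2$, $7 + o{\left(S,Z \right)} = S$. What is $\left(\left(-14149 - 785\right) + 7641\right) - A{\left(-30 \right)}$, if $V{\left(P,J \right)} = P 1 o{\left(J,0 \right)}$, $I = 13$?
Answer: $- \frac{145861}{20} \approx -7293.0$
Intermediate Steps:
$o{\left(S,Z \right)} = -7 + S$
$V{\left(P,J \right)} = P \left(-7 + J\right)$ ($V{\left(P,J \right)} = P 1 \left(-7 + J\right) = P \left(-7 + J\right)$)
$G{\left(M,E \right)} = 4$ ($G{\left(M,E \right)} = 2 \cdot 2 = 4$)
$A{\left(k \right)} = \frac{17}{70 - 9 k}$ ($A{\left(k \right)} = \frac{13 + 4}{k - 10 \left(-7 + k\right)} = \frac{17}{k - \left(-70 + 10 k\right)} = \frac{17}{70 - 9 k}$)
$\left(\left(-14149 - 785\right) + 7641\right) - A{\left(-30 \right)} = \left(\left(-14149 - 785\right) + 7641\right) - \frac{17}{70 - -270} = \left(-14934 + 7641\right) - \frac{17}{70 + 270} = -7293 - \frac{17}{340} = -7293 - 17 \cdot \frac{1}{340} = -7293 - \frac{1}{20} = - \frac{145861}{20}$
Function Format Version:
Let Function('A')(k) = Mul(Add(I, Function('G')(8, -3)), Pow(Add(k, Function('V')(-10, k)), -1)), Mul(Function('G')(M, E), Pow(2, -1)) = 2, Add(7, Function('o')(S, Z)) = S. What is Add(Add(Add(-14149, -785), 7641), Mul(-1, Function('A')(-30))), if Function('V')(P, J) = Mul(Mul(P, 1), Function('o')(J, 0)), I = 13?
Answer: Rational(-145861, 20) ≈ -7293.0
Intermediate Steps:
Function('o')(S, Z) = Add(-7, S)
Function('V')(P, J) = Mul(P, Add(-7, J)) (Function('V')(P, J) = Mul(Mul(P, 1), Add(-7, J)) = Mul(P, Add(-7, J)))
Function('G')(M, E) = 4 (Function('G')(M, E) = Mul(2, 2) = 4)
Function('A')(k) = Mul(17, Pow(Add(70, Mul(-9, k)), -1)) (Function('A')(k) = Mul(Add(13, 4), Pow(Add(k, Mul(-10, Add(-7, k))), -1)) = Mul(17, Pow(Add(k, Add(70, Mul(-10, k))), -1)) = Mul(17, Pow(Add(70, Mul(-9, k)), -1)))
Add(Add(Add(-14149, -785), 7641), Mul(-1, Function('A')(-30))) = Add(Add(Add(-14149, -785), 7641), Mul(-1, Mul(17, Pow(Add(70, Mul(-9, -30)), -1)))) = Add(Add(-14934, 7641), Mul(-1, Mul(17, Pow(Add(70, 270), -1)))) = Add(-7293, Mul(-1, Mul(17, Pow(340, -1)))) = Add(-7293, Mul(-1, Mul(17, Rational(1, 340)))) = Add(-7293, Mul(-1, Rational(1, 20))) = Add(-7293, Rational(-1, 20)) = Rational(-145861, 20)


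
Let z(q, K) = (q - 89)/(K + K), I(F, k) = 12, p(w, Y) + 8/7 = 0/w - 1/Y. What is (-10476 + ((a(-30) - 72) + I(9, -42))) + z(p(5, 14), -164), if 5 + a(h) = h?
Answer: -48540769/4592 ≈ -10571.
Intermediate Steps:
p(w, Y) = -8/7 - 1/Y (p(w, Y) = -8/7 + (0/w - 1/Y) = -8/7 + (0 - 1/Y) = -8/7 - 1/Y)
z(q, K) = (-89 + q)/(2*K) (z(q, K) = (-89 + q)/((2*K)) = (-89 + q)*(1/(2*K)) = (-89 + q)/(2*K))
a(h) = -5 + h
(-10476 + ((a(-30) - 72) + I(9, -42))) + z(p(5, 14), -164) = (-10476 + (((-5 - 30) - 72) + 12)) + (½)*(-89 + (-8/7 - 1/14))/(-164) = (-10476 + ((-35 - 72) + 12)) + (½)*(-1/164)*(-89 + (-8/7 - 1*1/14)) = (-10476 + (-107 + 12)) + (½)*(-1/164)*(-89 + (-8/7 - 1/14)) = (-10476 - 95) + (½)*(-1/164)*(-89 - 17/14) = -10571 + (½)*(-1/164)*(-1263/14) = -10571 + 1263/4592 = -48540769/4592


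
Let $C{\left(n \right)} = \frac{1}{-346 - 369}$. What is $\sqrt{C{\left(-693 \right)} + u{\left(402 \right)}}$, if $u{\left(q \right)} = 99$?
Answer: $\frac{8 \sqrt{790790}}{715} \approx 9.9498$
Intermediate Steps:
$C{\left(n \right)} = - \frac{1}{715}$ ($C{\left(n \right)} = \frac{1}{-715} = - \frac{1}{715}$)
$\sqrt{C{\left(-693 \right)} + u{\left(402 \right)}} = \sqrt{- \frac{1}{715} + 99} = \sqrt{\frac{70784}{715}} = \frac{8 \sqrt{790790}}{715}$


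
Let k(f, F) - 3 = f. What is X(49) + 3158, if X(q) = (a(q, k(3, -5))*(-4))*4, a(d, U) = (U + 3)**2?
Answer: 1862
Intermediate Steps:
k(f, F) = 3 + f
a(d, U) = (3 + U)**2
X(q) = -1296 (X(q) = ((3 + (3 + 3))**2*(-4))*4 = ((3 + 6)**2*(-4))*4 = (9**2*(-4))*4 = (81*(-4))*4 = -324*4 = -1296)
X(49) + 3158 = -1296 + 3158 = 1862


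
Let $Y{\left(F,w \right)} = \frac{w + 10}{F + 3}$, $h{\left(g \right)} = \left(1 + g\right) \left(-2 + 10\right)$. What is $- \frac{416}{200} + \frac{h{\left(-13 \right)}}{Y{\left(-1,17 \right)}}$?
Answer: $- \frac{2068}{225} \approx -9.1911$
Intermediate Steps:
$h{\left(g \right)} = 8 + 8 g$ ($h{\left(g \right)} = \left(1 + g\right) 8 = 8 + 8 g$)
$Y{\left(F,w \right)} = \frac{10 + w}{3 + F}$
$- \frac{416}{200} + \frac{h{\left(-13 \right)}}{Y{\left(-1,17 \right)}} = - \frac{416}{200} + \frac{8 + 8 \left(-13\right)}{\frac{1}{3 - 1} \left(10 + 17\right)} = \left(-416\right) \frac{1}{200} + \frac{8 - 104}{\frac{1}{2} \cdot 27} = - \frac{52}{25} - \frac{96}{\frac{1}{2} \cdot 27} = - \frac{52}{25} - \frac{96}{\frac{27}{2}} = - \frac{52}{25} - \frac{64}{9} = - \frac{2068}{225}$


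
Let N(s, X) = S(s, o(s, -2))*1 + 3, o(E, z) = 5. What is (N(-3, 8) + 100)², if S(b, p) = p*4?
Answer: 15129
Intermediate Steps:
S(b, p) = 4*p
N(s, X) = 23 (N(s, X) = (4*5)*1 + 3 = 20*1 + 3 = 20 + 3 = 23)
(N(-3, 8) + 100)² = (23 + 100)² = 123² = 15129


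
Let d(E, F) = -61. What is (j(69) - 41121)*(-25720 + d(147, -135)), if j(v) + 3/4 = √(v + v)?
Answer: 4240639347/4 - 25781*√138 ≈ 1.0599e+9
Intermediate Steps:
j(v) = -¾ + √2*√v (j(v) = -¾ + √(v + v) = -¾ + √(2*v) = -¾ + √2*√v)
(j(69) - 41121)*(-25720 + d(147, -135)) = ((-¾ + √2*√69) - 41121)*(-25720 - 61) = ((-¾ + √138) - 41121)*(-25781) = (-164487/4 + √138)*(-25781) = 4240639347/4 - 25781*√138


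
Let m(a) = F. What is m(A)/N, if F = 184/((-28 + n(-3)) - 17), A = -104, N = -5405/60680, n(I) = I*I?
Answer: 24272/423 ≈ 57.381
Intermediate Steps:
n(I) = I**2
N = -1081/12136 (N = -5405*1/60680 = -1081/12136 ≈ -0.089074)
F = -46/9 (F = 184/((-28 + (-3)**2) - 17) = 184/((-28 + 9) - 17) = 184/(-19 - 17) = 184/(-36) = 184*(-1/36) = -46/9 ≈ -5.1111)
m(a) = -46/9
m(A)/N = -46/(9*(-1081/12136)) = -46/9*(-12136/1081) = 24272/423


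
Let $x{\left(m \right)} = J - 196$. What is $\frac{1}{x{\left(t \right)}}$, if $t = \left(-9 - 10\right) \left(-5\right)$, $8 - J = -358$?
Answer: $\frac{1}{170} \approx 0.0058824$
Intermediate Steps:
$J = 366$ ($J = 8 - -358 = 8 + 358 = 366$)
$t = 95$ ($t = \left(-19\right) \left(-5\right) = 95$)
$x{\left(m \right)} = 170$ ($x{\left(m \right)} = 366 - 196 = 170$)
$\frac{1}{x{\left(t \right)}} = \frac{1}{170}$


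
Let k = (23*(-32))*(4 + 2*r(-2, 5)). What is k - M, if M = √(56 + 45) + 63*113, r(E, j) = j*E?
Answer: 4657 - √101 ≈ 4647.0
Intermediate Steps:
r(E, j) = E*j
k = 11776 (k = (23*(-32))*(4 + 2*(-2*5)) = -736*(4 + 2*(-10)) = -736*(4 - 20) = -736*(-16) = 11776)
M = 7119 + √101 (M = √101 + 7119 = 7119 + √101 ≈ 7129.0)
k - M = 11776 - (7119 + √101) = 11776 + (-7119 - √101) = 4657 - √101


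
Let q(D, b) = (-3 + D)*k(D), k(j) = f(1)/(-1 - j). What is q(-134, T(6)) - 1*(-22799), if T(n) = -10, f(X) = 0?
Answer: 22799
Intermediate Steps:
k(j) = 0 (k(j) = 0/(-1 - j) = 0)
q(D, b) = 0 (q(D, b) = (-3 + D)*0 = 0)
q(-134, T(6)) - 1*(-22799) = 0 - 1*(-22799) = 0 + 22799 = 22799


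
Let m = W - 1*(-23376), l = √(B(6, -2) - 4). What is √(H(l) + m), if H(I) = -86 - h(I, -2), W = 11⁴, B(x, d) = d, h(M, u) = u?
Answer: √37933 ≈ 194.76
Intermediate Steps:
W = 14641
l = I*√6 (l = √(-2 - 4) = √(-6) = I*√6 ≈ 2.4495*I)
m = 38017 (m = 14641 - 1*(-23376) = 14641 + 23376 = 38017)
H(I) = -84 (H(I) = -86 - 1*(-2) = -86 + 2 = -84)
√(H(l) + m) = √(-84 + 38017) = √37933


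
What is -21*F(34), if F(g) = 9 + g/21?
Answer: -223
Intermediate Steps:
F(g) = 9 + g/21 (F(g) = 9 + g*(1/21) = 9 + g/21)
-21*F(34) = -21*(9 + (1/21)*34) = -21*(9 + 34/21) = -21*223/21 = -223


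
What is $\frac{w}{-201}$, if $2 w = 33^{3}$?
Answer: $- \frac{11979}{134} \approx -89.396$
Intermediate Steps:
$w = \frac{35937}{2}$ ($w = \frac{33^{3}}{2} = \frac{1}{2} \cdot 35937 = \frac{35937}{2} \approx 17969.0$)
$\frac{w}{-201} = \frac{35937}{2 \left(-201\right)} = \frac{35937}{2} \left(- \frac{1}{201}\right) = - \frac{11979}{134}$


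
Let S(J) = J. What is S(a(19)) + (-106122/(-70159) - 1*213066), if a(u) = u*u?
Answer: -14923063973/70159 ≈ -2.1270e+5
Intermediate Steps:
a(u) = u**2
S(a(19)) + (-106122/(-70159) - 1*213066) = 19**2 + (-106122/(-70159) - 1*213066) = 361 + (-106122*(-1/70159) - 213066) = 361 + (106122/70159 - 213066) = 361 - 14948391372/70159 = -14923063973/70159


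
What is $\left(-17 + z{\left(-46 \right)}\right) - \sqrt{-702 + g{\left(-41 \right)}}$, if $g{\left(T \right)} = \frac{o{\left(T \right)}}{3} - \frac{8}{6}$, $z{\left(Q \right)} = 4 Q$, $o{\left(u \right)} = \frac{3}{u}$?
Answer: $-201 - \frac{i \sqrt{10641099}}{123} \approx -201.0 - 26.521 i$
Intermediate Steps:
$g{\left(T \right)} = - \frac{4}{3} + \frac{1}{T}$ ($g{\left(T \right)} = \frac{3 \frac{1}{T}}{3} - \frac{8}{6} = \frac{3}{T} \frac{1}{3} - \frac{4}{3} = \frac{1}{T} - \frac{4}{3} = - \frac{4}{3} + \frac{1}{T}$)
$\left(-17 + z{\left(-46 \right)}\right) - \sqrt{-702 + g{\left(-41 \right)}} = \left(-17 + 4 \left(-46\right)\right) - \sqrt{-702 - \left(\frac{4}{3} - \frac{1}{-41}\right)} = \left(-17 - 184\right) - \sqrt{-702 - \frac{167}{123}} = -201 - \sqrt{-702 - \frac{167}{123}} = -201 - \sqrt{- \frac{86513}{123}} = -201 - \frac{i \sqrt{10641099}}{123}$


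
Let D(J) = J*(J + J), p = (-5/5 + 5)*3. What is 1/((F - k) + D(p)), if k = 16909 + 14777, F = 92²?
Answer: -1/22934 ≈ -4.3603e-5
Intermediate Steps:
F = 8464
k = 31686
p = 12 (p = (-5*⅕ + 5)*3 = (-1 + 5)*3 = 4*3 = 12)
D(J) = 2*J² (D(J) = J*(2*J) = 2*J²)
1/((F - k) + D(p)) = 1/((8464 - 1*31686) + 2*12²) = 1/((8464 - 31686) + 2*144) = 1/(-23222 + 288) = 1/(-22934) = -1/22934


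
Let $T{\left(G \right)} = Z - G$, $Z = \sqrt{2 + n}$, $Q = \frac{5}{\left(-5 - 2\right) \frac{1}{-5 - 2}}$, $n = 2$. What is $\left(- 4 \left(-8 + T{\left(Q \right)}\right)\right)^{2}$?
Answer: $1936$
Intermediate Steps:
$Q = 5$ ($Q = \frac{5}{\left(-7\right) \frac{1}{-7}} = \frac{5}{\left(-7\right) \left(- \frac{1}{7}\right)} = \frac{5}{1} = 5 \cdot 1 = 5$)
$Z = 2$ ($Z = \sqrt{2 + 2} = \sqrt{4} = 2$)
$T{\left(G \right)} = 2 - G$
$\left(- 4 \left(-8 + T{\left(Q \right)}\right)\right)^{2} = \left(- 4 \left(-8 + \left(2 - 5\right)\right)\right)^{2} = \left(- 4 \left(-8 - 3\right)\right)^{2} = \left(\left(-4\right) \left(-11\right)\right)^{2} = 44^{2} = 1936$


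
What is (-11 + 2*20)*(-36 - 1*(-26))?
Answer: -290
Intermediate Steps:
(-11 + 2*20)*(-36 - 1*(-26)) = (-11 + 40)*(-36 + 26) = 29*(-10) = -290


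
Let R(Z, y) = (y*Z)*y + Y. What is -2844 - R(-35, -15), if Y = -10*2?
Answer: 5051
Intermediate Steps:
Y = -20
R(Z, y) = -20 + Z*y² (R(Z, y) = (y*Z)*y - 20 = (Z*y)*y - 20 = Z*y² - 20 = -20 + Z*y²)
-2844 - R(-35, -15) = -2844 - (-20 - 35*(-15)²) = -2844 - (-20 - 35*225) = -2844 - (-20 - 7875) = -2844 - 1*(-7895) = -2844 + 7895 = 5051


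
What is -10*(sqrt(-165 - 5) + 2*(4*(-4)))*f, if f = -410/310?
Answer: -13120/31 + 410*I*sqrt(170)/31 ≈ -423.23 + 172.44*I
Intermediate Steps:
f = -41/31 (f = -410*1/310 = -41/31 ≈ -1.3226)
-10*(sqrt(-165 - 5) + 2*(4*(-4)))*f = -10*(sqrt(-165 - 5) + 2*(4*(-4)))*(-41)/31 = -10*(sqrt(-170) + 2*(-16))*(-41)/31 = -10*(I*sqrt(170) - 32)*(-41)/31 = -10*(-32 + I*sqrt(170))*(-41)/31 = -10*(1312/31 - 41*I*sqrt(170)/31) = -13120/31 + 410*I*sqrt(170)/31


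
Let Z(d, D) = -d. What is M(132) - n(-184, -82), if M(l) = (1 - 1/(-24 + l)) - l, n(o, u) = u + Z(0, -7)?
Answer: -5293/108 ≈ -49.009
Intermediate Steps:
n(o, u) = u (n(o, u) = u - 1*0 = u + 0 = u)
M(l) = 1 - l - 1/(-24 + l)
M(132) - n(-184, -82) = (-25 - 1*132**2 + 25*132)/(-24 + 132) - 1*(-82) = (-25 - 1*17424 + 3300)/108 + 82 = (-25 - 17424 + 3300)/108 + 82 = (1/108)*(-14149) + 82 = -14149/108 + 82 = -5293/108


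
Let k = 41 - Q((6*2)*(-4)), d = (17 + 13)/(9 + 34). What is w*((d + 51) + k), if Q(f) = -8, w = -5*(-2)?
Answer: 43300/43 ≈ 1007.0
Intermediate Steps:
d = 30/43 ≈ 0.69767
w = 10
k = 49 (k = 41 - 1*(-8) = 41 + 8 = 49)
w*((d + 51) + k) = 10*((30/43 + 51) + 49) = 10*(2223/43 + 49) = 10*(4330/43) = 43300/43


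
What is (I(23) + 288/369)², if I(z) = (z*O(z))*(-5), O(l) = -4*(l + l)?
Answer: 752715878464/1681 ≈ 4.4778e+8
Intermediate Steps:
O(l) = -8*l
I(z) = 40*z² (I(z) = (z*(-8*z))*(-5) = -8*z²*(-5) = 40*z²)
(I(23) + 288/369)² = (40*23² + 288/369)² = (40*529 + 288*(1/369))² = (21160 + 32/41)² = (867592/41)² = 752715878464/1681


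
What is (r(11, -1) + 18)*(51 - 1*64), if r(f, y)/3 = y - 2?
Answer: -117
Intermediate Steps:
r(f, y) = -6 + 3*y (r(f, y) = 3*(y - 2) = 3*(-2 + y) = -6 + 3*y)
(r(11, -1) + 18)*(51 - 1*64) = ((-6 + 3*(-1)) + 18)*(51 - 1*64) = ((-6 - 3) + 18)*(51 - 64) = (-9 + 18)*(-13) = 9*(-13) = -117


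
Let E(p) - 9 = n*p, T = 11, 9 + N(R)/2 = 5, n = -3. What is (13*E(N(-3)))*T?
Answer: 4719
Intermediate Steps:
N(R) = -8 (N(R) = -18 + 2*5 = -18 + 10 = -8)
E(p) = 9 - 3*p
(13*E(N(-3)))*T = (13*(9 - 3*(-8)))*11 = (13*(9 + 24))*11 = (13*33)*11 = 429*11 = 4719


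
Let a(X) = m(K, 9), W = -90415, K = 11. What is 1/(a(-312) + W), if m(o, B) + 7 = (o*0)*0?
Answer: -1/90422 ≈ -1.1059e-5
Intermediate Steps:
m(o, B) = -7 (m(o, B) = -7 + (o*0)*0 = -7 + 0*0 = -7 + 0 = -7)
a(X) = -7
1/(a(-312) + W) = 1/(-7 - 90415) = 1/(-90422) = -1/90422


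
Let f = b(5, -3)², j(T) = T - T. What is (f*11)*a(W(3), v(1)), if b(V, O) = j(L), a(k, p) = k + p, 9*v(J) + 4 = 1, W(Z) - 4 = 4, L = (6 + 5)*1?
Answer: 0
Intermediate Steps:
L = 11 (L = 11*1 = 11)
W(Z) = 8 (W(Z) = 4 + 4 = 8)
j(T) = 0
v(J) = -⅓ (v(J) = -4/9 + (⅑)*1 = -4/9 + ⅑ = -⅓)
b(V, O) = 0
f = 0 (f = 0² = 0)
(f*11)*a(W(3), v(1)) = (0*11)*(8 - ⅓) = 0*(23/3) = 0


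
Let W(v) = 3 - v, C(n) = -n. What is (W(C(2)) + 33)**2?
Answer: 1444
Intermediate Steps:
(W(C(2)) + 33)**2 = ((3 - (-1)*2) + 33)**2 = ((3 - 1*(-2)) + 33)**2 = ((3 + 2) + 33)**2 = (5 + 33)**2 = 38**2 = 1444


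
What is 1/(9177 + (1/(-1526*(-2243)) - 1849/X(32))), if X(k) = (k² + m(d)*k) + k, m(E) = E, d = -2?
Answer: 1697717728/15576791195111 ≈ 0.00010899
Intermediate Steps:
X(k) = k² - k (X(k) = (k² - 2*k) + k = k² - k)
1/(9177 + (1/(-1526*(-2243)) - 1849/X(32))) = 1/(9177 + (1/(-1526*(-2243)) - 1849*1/(32*(-1 + 32)))) = 1/(9177 + (-1/1526*(-1/2243) - 1849/(32*31))) = 1/(9177 + (1/3422818 - 1849/992)) = 1/(9177 - 3164394745/1697717728) = 1/(15576791195111/1697717728) = 1697717728/15576791195111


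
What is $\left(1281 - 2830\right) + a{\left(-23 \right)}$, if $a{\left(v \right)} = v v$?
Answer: $-1020$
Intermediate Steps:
$a{\left(v \right)} = v^{2}$
$\left(1281 - 2830\right) + a{\left(-23 \right)} = \left(1281 - 2830\right) + \left(-23\right)^{2} = -1549 + 529 = -1020$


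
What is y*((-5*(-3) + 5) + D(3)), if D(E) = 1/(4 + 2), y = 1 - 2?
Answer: -121/6 ≈ -20.167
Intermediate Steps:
y = -1 (y = 1 - 1*2 = 1 - 2 = -1)
D(E) = ⅙ (D(E) = 1/6 = ⅙)
y*((-5*(-3) + 5) + D(3)) = -((-5*(-3) + 5) + ⅙) = -((15 + 5) + ⅙) = -(20 + ⅙) = -1*121/6 = -121/6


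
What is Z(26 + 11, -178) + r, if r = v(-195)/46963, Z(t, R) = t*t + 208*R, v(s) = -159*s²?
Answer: -1680511740/46963 ≈ -35784.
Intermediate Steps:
Z(t, R) = t² + 208*R
r = -6045975/46963 (r = -159*(-195)²/46963 = -159*38025*(1/46963) = -6045975*1/46963 = -6045975/46963 ≈ -128.74)
Z(26 + 11, -178) + r = ((26 + 11)² + 208*(-178)) - 6045975/46963 = (37² - 37024) - 6045975/46963 = (1369 - 37024) - 6045975/46963 = -35655 - 6045975/46963 = -1680511740/46963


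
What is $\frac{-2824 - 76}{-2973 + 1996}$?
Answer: $\frac{2900}{977} \approx 2.9683$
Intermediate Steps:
$\frac{-2824 - 76}{-2973 + 1996} = - \frac{2900}{-977} = \left(-2900\right) \left(- \frac{1}{977}\right) = \frac{2900}{977}$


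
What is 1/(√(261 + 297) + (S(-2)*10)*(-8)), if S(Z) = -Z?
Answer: -80/12521 - 3*√62/25042 ≈ -0.0073326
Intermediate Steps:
1/(√(261 + 297) + (S(-2)*10)*(-8)) = 1/(√(261 + 297) + (-1*(-2)*10)*(-8)) = 1/(√558 + (2*10)*(-8)) = 1/(3*√62 + 20*(-8)) = 1/(3*√62 - 160) = 1/(-160 + 3*√62)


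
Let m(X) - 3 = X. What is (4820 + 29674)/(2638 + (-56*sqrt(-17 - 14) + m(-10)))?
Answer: 90753714/7019377 + 1931664*I*sqrt(31)/7019377 ≈ 12.929 + 1.5322*I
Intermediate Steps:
m(X) = 3 + X
(4820 + 29674)/(2638 + (-56*sqrt(-17 - 14) + m(-10))) = (4820 + 29674)/(2638 + (-56*sqrt(-17 - 14) + (3 - 10))) = 34494/(2638 + (-56*I*sqrt(31) - 7)) = 34494/(2638 + (-7 - 56*I*sqrt(31))) = 34494/(2631 - 56*I*sqrt(31))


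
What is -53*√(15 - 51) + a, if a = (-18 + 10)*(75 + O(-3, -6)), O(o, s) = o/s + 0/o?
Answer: -604 - 318*I ≈ -604.0 - 318.0*I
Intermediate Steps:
O(o, s) = o/s (O(o, s) = o/s + 0 = o/s)
a = -604 (a = (-18 + 10)*(75 - 3/(-6)) = -8*(75 - 3*(-⅙)) = -8*(75 + ½) = -8*151/2 = -604)
-53*√(15 - 51) + a = -53*√(15 - 51) - 604 = -318*I - 604 = -604 - 318*I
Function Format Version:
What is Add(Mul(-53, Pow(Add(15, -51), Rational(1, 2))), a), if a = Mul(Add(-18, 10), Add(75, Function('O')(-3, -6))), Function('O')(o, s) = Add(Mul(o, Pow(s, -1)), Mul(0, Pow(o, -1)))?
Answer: Add(-604, Mul(-318, I)) ≈ Add(-604.00, Mul(-318.00, I))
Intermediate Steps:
Function('O')(o, s) = Mul(o, Pow(s, -1)) (Function('O')(o, s) = Add(Mul(o, Pow(s, -1)), 0) = Mul(o, Pow(s, -1)))
a = -604 (a = Mul(Add(-18, 10), Add(75, Mul(-3, Pow(-6, -1)))) = Mul(-8, Add(75, Mul(-3, Rational(-1, 6)))) = Mul(-8, Add(75, Rational(1, 2))) = Mul(-8, Rational(151, 2)) = -604)
Add(Mul(-53, Pow(Add(15, -51), Rational(1, 2))), a) = Add(Mul(-53, Pow(Add(15, -51), Rational(1, 2))), -604) = Add(Mul(-53, Pow(-36, Rational(1, 2))), -604) = Add(Mul(-53, Mul(6, I)), -604) = Add(Mul(-318, I), -604) = Add(-604, Mul(-318, I))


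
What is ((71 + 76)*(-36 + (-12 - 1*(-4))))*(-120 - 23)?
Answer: 924924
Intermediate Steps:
((71 + 76)*(-36 + (-12 - 1*(-4))))*(-120 - 23) = (147*(-36 + (-12 + 4)))*(-143) = (147*(-36 - 8))*(-143) = (147*(-44))*(-143) = -6468*(-143) = 924924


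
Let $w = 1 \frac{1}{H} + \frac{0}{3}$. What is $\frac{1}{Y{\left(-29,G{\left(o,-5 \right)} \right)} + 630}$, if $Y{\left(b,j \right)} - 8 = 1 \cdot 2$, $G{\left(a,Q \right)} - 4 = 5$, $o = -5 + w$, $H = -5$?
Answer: $\frac{1}{640} \approx 0.0015625$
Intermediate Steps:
$w = - \frac{1}{5}$ ($w = 1 \frac{1}{-5} + \frac{0}{3} = 1 \left(- \frac{1}{5}\right) + 0 \cdot \frac{1}{3} = - \frac{1}{5} + 0 = - \frac{1}{5} \approx -0.2$)
$o = - \frac{26}{5}$ ($o = -5 - \frac{1}{5} = - \frac{26}{5} \approx -5.2$)
$G{\left(a,Q \right)} = 9$ ($G{\left(a,Q \right)} = 4 + 5 = 9$)
$Y{\left(b,j \right)} = 10$ ($Y{\left(b,j \right)} = 8 + 1 \cdot 2 = 8 + 2 = 10$)
$\frac{1}{Y{\left(-29,G{\left(o,-5 \right)} \right)} + 630} = \frac{1}{10 + 630} = \frac{1}{640}$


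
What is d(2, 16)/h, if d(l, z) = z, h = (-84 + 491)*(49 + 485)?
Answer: 8/108669 ≈ 7.3618e-5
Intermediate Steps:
h = 217338 (h = 407*534 = 217338)
d(2, 16)/h = 16/217338 = 16*(1/217338) = 8/108669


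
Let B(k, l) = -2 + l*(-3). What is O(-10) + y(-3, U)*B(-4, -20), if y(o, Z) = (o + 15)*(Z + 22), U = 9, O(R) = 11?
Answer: 21587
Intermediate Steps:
B(k, l) = -2 - 3*l
y(o, Z) = (15 + o)*(22 + Z)
O(-10) + y(-3, U)*B(-4, -20) = 11 + (330 + 15*9 + 22*(-3) + 9*(-3))*(-2 - 3*(-20)) = 11 + (330 + 135 - 66 - 27)*(-2 + 60) = 11 + 372*58 = 11 + 21576 = 21587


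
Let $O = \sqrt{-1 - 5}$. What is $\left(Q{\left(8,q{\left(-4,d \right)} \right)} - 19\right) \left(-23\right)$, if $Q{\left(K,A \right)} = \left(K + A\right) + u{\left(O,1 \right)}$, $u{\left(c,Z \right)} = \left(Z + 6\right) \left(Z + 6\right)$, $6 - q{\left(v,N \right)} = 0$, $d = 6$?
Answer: $-1012$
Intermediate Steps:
$O = i \sqrt{6}$ ($O = \sqrt{-6} = i \sqrt{6} \approx 2.4495 i$)
$q{\left(v,N \right)} = 6$ ($q{\left(v,N \right)} = 6 - 0 = 6 + 0 = 6$)
$u{\left(c,Z \right)} = \left(6 + Z\right)^{2}$ ($u{\left(c,Z \right)} = \left(6 + Z\right) \left(6 + Z\right) = \left(6 + Z\right)^{2}$)
$Q{\left(K,A \right)} = 49 + A + K$ ($Q{\left(K,A \right)} = \left(K + A\right) + \left(6 + 1\right)^{2} = \left(A + K\right) + 7^{2} = \left(A + K\right) + 49 = 49 + A + K$)
$\left(Q{\left(8,q{\left(-4,d \right)} \right)} - 19\right) \left(-23\right) = \left(\left(49 + 6 + 8\right) - 19\right) \left(-23\right) = \left(63 - 19\right) \left(-23\right) = 44 \left(-23\right) = -1012$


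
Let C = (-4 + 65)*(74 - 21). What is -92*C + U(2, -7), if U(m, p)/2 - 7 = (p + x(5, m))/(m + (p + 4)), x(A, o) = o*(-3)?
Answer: -297396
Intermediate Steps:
x(A, o) = -3*o
U(m, p) = 14 + 2*(p - 3*m)/(4 + m + p) (U(m, p) = 14 + 2*((p - 3*m)/(m + (p + 4))) = 14 + 2*((p - 3*m)/(m + (4 + p))) = 14 + 2*((p - 3*m)/(4 + m + p)) = 14 + 2*(p - 3*m)/(4 + m + p))
C = 3233 (C = 61*53 = 3233)
-92*C + U(2, -7) = -92*3233 + 8*(7 + 2 + 2*(-7))/(4 + 2 - 7) = -297436 + 8*(7 + 2 - 14)/(-1) = -297436 + 8*(-1)*(-5) = -297436 + 40 = -297396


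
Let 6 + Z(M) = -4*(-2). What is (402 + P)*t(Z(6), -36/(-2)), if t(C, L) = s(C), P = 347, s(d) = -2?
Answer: -1498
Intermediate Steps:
Z(M) = 2 (Z(M) = -6 - 4*(-2) = -6 + 8 = 2)
t(C, L) = -2
(402 + P)*t(Z(6), -36/(-2)) = (402 + 347)*(-2) = 749*(-2) = -1498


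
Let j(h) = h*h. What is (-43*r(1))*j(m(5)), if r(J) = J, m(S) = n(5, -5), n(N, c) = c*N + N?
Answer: -17200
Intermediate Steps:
n(N, c) = N + N*c (n(N, c) = N*c + N = N + N*c)
m(S) = -20 (m(S) = 5*(1 - 5) = 5*(-4) = -20)
j(h) = h**2
(-43*r(1))*j(m(5)) = -43*1*(-20)**2 = -43*400 = -17200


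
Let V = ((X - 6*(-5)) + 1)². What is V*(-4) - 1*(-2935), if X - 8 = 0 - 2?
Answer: -2541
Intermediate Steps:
X = 6 (X = 8 + (0 - 2) = 8 - 2 = 6)
V = 1369 (V = ((6 - 6*(-5)) + 1)² = ((6 - 1*(-30)) + 1)² = ((6 + 30) + 1)² = (36 + 1)² = 37² = 1369)
V*(-4) - 1*(-2935) = 1369*(-4) - 1*(-2935) = -5476 + 2935 = -2541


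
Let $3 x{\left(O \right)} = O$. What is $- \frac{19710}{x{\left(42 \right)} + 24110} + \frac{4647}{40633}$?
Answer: $- \frac{344386101}{490115246} \approx -0.70266$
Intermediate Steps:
$x{\left(O \right)} = \frac{O}{3}$
$- \frac{19710}{x{\left(42 \right)} + 24110} + \frac{4647}{40633} = - \frac{19710}{\frac{1}{3} \cdot 42 + 24110} + \frac{4647}{40633} = - \frac{19710}{14 + 24110} + 4647 \cdot \frac{1}{40633} = - \frac{19710}{24124} + \frac{4647}{40633} = \left(-19710\right) \frac{1}{24124} + \frac{4647}{40633} = - \frac{9855}{12062} + \frac{4647}{40633} = - \frac{344386101}{490115246}$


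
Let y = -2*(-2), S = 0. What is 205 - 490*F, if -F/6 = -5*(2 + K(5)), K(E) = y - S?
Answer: -87995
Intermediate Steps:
y = 4
K(E) = 4 (K(E) = 4 - 1*0 = 4 + 0 = 4)
F = 180 (F = -(-30)*(2 + 4) = -(-30)*6 = -6*(-30) = 180)
205 - 490*F = 205 - 490*180 = 205 - 88200 = -87995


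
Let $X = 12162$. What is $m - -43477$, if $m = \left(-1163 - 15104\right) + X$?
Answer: $39372$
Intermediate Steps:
$m = -4105$ ($m = \left(-1163 - 15104\right) + 12162 = -16267 + 12162 = -4105$)
$m - -43477 = -4105 - -43477 = -4105 + 43477 = 39372$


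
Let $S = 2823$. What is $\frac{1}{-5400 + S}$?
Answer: $- \frac{1}{2577} \approx -0.00038805$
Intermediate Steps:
$\frac{1}{-5400 + S} = \frac{1}{-5400 + 2823} = \frac{1}{-2577} = - \frac{1}{2577}$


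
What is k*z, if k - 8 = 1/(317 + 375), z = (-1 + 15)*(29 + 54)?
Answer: 3216997/346 ≈ 9297.7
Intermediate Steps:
z = 1162 (z = 14*83 = 1162)
k = 5537/692 (k = 8 + 1/(317 + 375) = 8 + 1/692 = 5537/692 ≈ 8.0014)
k*z = (5537/692)*1162 = 3216997/346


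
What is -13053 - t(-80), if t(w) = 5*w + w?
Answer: -12573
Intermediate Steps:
t(w) = 6*w
-13053 - t(-80) = -13053 - 6*(-80) = -13053 - 1*(-480) = -13053 + 480 = -12573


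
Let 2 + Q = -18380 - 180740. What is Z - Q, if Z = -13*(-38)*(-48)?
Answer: 175410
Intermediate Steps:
Z = -23712 (Z = 494*(-48) = -23712)
Q = -199122 (Q = -2 + (-18380 - 180740) = -2 - 199120 = -199122)
Z - Q = -23712 - 1*(-199122) = -23712 + 199122 = 175410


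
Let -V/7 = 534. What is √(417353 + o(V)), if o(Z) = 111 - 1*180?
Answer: 14*√2129 ≈ 645.98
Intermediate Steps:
V = -3738 (V = -7*534 = -3738)
o(Z) = -69 (o(Z) = 111 - 180 = -69)
√(417353 + o(V)) = √(417353 - 69) = √417284 = 14*√2129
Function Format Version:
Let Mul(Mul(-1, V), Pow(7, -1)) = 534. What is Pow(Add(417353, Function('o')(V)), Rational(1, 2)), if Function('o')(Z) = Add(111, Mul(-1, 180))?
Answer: Mul(14, Pow(2129, Rational(1, 2))) ≈ 645.98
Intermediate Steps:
V = -3738 (V = Mul(-7, 534) = -3738)
Function('o')(Z) = -69 (Function('o')(Z) = Add(111, -180) = -69)
Pow(Add(417353, Function('o')(V)), Rational(1, 2)) = Pow(Add(417353, -69), Rational(1, 2)) = Pow(417284, Rational(1, 2)) = Mul(14, Pow(2129, Rational(1, 2)))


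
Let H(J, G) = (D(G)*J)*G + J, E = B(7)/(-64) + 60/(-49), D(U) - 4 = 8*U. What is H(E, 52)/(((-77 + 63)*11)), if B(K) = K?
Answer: 91360903/482944 ≈ 189.17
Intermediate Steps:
D(U) = 4 + 8*U
E = -4183/3136 (E = 7/(-64) + 60/(-49) = 7*(-1/64) + 60*(-1/49) = -7/64 - 60/49 = -4183/3136 ≈ -1.3339)
H(J, G) = J + G*J*(4 + 8*G) (H(J, G) = ((4 + 8*G)*J)*G + J = (J*(4 + 8*G))*G + J = G*J*(4 + 8*G) + J = J + G*J*(4 + 8*G))
H(E, 52)/(((-77 + 63)*11)) = (-4183*(1 + 4*52*(1 + 2*52))/3136)/(((-77 + 63)*11)) = (-4183*(1 + 4*52*(1 + 104))/3136)/((-14*11)) = -4183*(1 + 4*52*105)/3136/(-154) = -4183*(1 + 21840)/3136*(-1/154) = -4183/3136*21841*(-1/154) = -91360903/3136*(-1/154) = 91360903/482944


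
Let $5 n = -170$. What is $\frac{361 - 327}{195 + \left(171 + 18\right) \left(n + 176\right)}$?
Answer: $\frac{34}{27033} \approx 0.0012577$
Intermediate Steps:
$n = -34$ ($n = \frac{1}{5} \left(-170\right) = -34$)
$\frac{361 - 327}{195 + \left(171 + 18\right) \left(n + 176\right)} = \frac{361 - 327}{195 + \left(171 + 18\right) \left(-34 + 176\right)} = \frac{34}{195 + 189 \cdot 142} = \frac{34}{195 + 26838} = \frac{34}{27033}$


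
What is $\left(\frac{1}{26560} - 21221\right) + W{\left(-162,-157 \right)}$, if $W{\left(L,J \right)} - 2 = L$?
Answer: $- \frac{567879359}{26560} \approx -21381.0$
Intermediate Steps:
$W{\left(L,J \right)} = 2 + L$
$\left(\frac{1}{26560} - 21221\right) + W{\left(-162,-157 \right)} = \left(\frac{1}{26560} - 21221\right) + \left(2 - 162\right) = \left(\frac{1}{26560} - 21221\right) - 160 = - \frac{563629759}{26560} - 160 = - \frac{567879359}{26560}$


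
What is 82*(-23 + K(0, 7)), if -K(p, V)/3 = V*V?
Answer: -13940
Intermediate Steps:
K(p, V) = -3*V² (K(p, V) = -3*V*V = -3*V²)
82*(-23 + K(0, 7)) = 82*(-23 - 3*7²) = 82*(-23 - 3*49) = 82*(-23 - 147) = 82*(-170) = -13940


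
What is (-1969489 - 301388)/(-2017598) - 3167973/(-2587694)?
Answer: 3067007694123/1305231559753 ≈ 2.3498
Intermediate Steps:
(-1969489 - 301388)/(-2017598) - 3167973/(-2587694) = -2270877*(-1/2017598) - 3167973*(-1/2587694) = 2270877/2017598 + 3167973/2587694 = 3067007694123/1305231559753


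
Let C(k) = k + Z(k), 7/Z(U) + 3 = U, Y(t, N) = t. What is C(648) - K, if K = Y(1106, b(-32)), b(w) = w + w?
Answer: -295403/645 ≈ -457.99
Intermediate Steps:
b(w) = 2*w
Z(U) = 7/(-3 + U)
K = 1106
C(k) = k + 7/(-3 + k)
C(648) - K = (7 + 648*(-3 + 648))/(-3 + 648) - 1*1106 = (7 + 648*645)/645 - 1106 = (7 + 417960)/645 - 1106 = (1/645)*417967 - 1106 = 417967/645 - 1106 = -295403/645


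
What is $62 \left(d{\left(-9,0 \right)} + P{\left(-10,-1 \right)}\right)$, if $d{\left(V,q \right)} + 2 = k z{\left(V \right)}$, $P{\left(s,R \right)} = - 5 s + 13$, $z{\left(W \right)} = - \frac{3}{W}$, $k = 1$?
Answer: $\frac{11408}{3} \approx 3802.7$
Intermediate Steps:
$P{\left(s,R \right)} = 13 - 5 s$
$d{\left(V,q \right)} = -2 - \frac{3}{V}$ ($d{\left(V,q \right)} = -2 + 1 \left(- \frac{3}{V}\right) = -2 - \frac{3}{V}$)
$62 \left(d{\left(-9,0 \right)} + P{\left(-10,-1 \right)}\right) = 62 \left(\left(-2 - \frac{3}{-9}\right) + \left(13 - -50\right)\right) = 62 \left(\left(-2 - - \frac{1}{3}\right) + \left(13 + 50\right)\right) = 62 \left(\left(-2 + \frac{1}{3}\right) + 63\right) = 62 \left(- \frac{5}{3} + 63\right) = 62 \cdot \frac{184}{3} = \frac{11408}{3}$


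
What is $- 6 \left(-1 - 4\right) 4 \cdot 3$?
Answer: $360$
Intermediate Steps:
$- 6 \left(-1 - 4\right) 4 \cdot 3 = - 6 \left(\left(-5\right) 4\right) 3 = \left(-6\right) \left(-20\right) 3 = 120 \cdot 3 = 360$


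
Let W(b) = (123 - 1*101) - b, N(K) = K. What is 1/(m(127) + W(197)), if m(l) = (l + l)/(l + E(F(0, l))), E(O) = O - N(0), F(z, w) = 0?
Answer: -1/173 ≈ -0.0057803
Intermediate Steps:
E(O) = O (E(O) = O - 1*0 = O + 0 = O)
W(b) = 22 - b (W(b) = (123 - 101) - b = 22 - b)
m(l) = 2 (m(l) = (l + l)/(l + 0) = (2*l)/l = 2)
1/(m(127) + W(197)) = 1/(2 + (22 - 1*197)) = 1/(2 + (22 - 197)) = 1/(2 - 175) = 1/(-173) = -1/173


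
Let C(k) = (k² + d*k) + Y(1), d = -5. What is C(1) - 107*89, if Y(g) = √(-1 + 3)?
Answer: -9527 + √2 ≈ -9525.6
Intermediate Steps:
Y(g) = √2
C(k) = √2 + k² - 5*k (C(k) = (k² - 5*k) + √2 = √2 + k² - 5*k)
C(1) - 107*89 = (√2 + 1² - 5*1) - 107*89 = (√2 + 1 - 5) - 9523 = (-4 + √2) - 9523 = -9527 + √2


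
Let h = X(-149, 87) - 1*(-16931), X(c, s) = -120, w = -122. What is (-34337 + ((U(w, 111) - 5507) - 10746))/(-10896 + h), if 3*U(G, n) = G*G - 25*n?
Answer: -139661/17745 ≈ -7.8704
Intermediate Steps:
U(G, n) = -25*n/3 + G²/3 (U(G, n) = (G*G - 25*n)/3 = (G² - 25*n)/3 = -25*n/3 + G²/3)
h = 16811 (h = -120 - 1*(-16931) = -120 + 16931 = 16811)
(-34337 + ((U(w, 111) - 5507) - 10746))/(-10896 + h) = (-34337 + (((-25/3*111 + (⅓)*(-122)²) - 5507) - 10746))/(-10896 + 16811) = (-34337 + (((-925 + (⅓)*14884) - 5507) - 10746))/5915 = (-34337 + (((-925 + 14884/3) - 5507) - 10746))*(1/5915) = (-34337 + ((12109/3 - 5507) - 10746))*(1/5915) = (-34337 + (-4412/3 - 10746))*(1/5915) = (-34337 - 36650/3)*(1/5915) = -139661/3*1/5915 = -139661/17745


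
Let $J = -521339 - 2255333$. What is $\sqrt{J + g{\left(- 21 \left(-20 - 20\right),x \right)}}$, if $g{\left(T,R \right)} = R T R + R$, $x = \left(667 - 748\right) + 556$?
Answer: $3 \sqrt{20749867} \approx 13666.0$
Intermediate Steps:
$J = -2776672$
$x = 475$ ($x = -81 + 556 = 475$)
$g{\left(T,R \right)} = R + T R^{2}$ ($g{\left(T,R \right)} = T R^{2} + R = R + T R^{2}$)
$\sqrt{J + g{\left(- 21 \left(-20 - 20\right),x \right)}} = \sqrt{-2776672 + 475 \left(1 + 475 \left(- 21 \left(-20 - 20\right)\right)\right)} = \sqrt{-2776672 + 475 \left(1 + 475 \left(\left(-21\right) \left(-40\right)\right)\right)} = \sqrt{-2776672 + 475 \left(1 + 475 \cdot 840\right)} = \sqrt{-2776672 + 475 \left(1 + 399000\right)} = \sqrt{-2776672 + 475 \cdot 399001} = \sqrt{-2776672 + 189525475} = \sqrt{186748803} = 3 \sqrt{20749867}$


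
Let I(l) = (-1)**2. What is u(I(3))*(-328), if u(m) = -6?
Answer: 1968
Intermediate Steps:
I(l) = 1
u(I(3))*(-328) = -6*(-328) = 1968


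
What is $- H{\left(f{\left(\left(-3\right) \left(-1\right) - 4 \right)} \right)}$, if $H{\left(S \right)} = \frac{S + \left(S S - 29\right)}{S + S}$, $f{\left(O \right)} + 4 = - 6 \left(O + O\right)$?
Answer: $- \frac{43}{16} \approx -2.6875$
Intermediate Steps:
$f{\left(O \right)} = -4 - 12 O$ ($f{\left(O \right)} = -4 - 6 \left(O + O\right) = -4 - 6 \cdot 2 O = -4 - 12 O$)
$H{\left(S \right)} = \frac{-29 + S + S^{2}}{2 S}$ ($H{\left(S \right)} = \frac{S + \left(S^{2} - 29\right)}{2 S} = \left(S + \left(-29 + S^{2}\right)\right) \frac{1}{2 S} = \left(-29 + S + S^{2}\right) \frac{1}{2 S} = \frac{-29 + S + S^{2}}{2 S}$)
$- H{\left(f{\left(\left(-3\right) \left(-1\right) - 4 \right)} \right)} = - \frac{-29 + \left(-4 - 12 \left(\left(-3\right) \left(-1\right) - 4\right)\right) \left(1 - \left(4 + 12 \left(\left(-3\right) \left(-1\right) - 4\right)\right)\right)}{2 \left(-4 - 12 \left(\left(-3\right) \left(-1\right) - 4\right)\right)} = - \frac{-29 + \left(-4 - 12 \left(3 - 4\right)\right) \left(1 - \left(4 + 12 \left(3 - 4\right)\right)\right)}{2 \left(-4 - 12 \left(3 - 4\right)\right)} = - \frac{-29 + \left(-4 - -12\right) \left(1 - -8\right)}{2 \left(-4 - -12\right)} = - \frac{-29 + \left(-4 + 12\right) \left(1 + \left(-4 + 12\right)\right)}{2 \left(-4 + 12\right)} = - \frac{-29 + 8 \left(1 + 8\right)}{2 \cdot 8} = - \frac{-29 + 8 \cdot 9}{2 \cdot 8} = - \frac{-29 + 72}{2 \cdot 8} = - \frac{43}{2 \cdot 8} = \left(-1\right) \frac{43}{16} = - \frac{43}{16}$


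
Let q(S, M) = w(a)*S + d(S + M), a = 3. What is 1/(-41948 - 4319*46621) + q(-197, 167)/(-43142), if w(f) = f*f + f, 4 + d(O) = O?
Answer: 235114503002/4229904075527 ≈ 0.055584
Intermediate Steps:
d(O) = -4 + O
w(f) = f + f² (w(f) = f² + f = f + f²)
q(S, M) = -4 + M + 13*S (q(S, M) = (3*(1 + 3))*S + (-4 + (S + M)) = (3*4)*S + (-4 + (M + S)) = 12*S + (-4 + M + S) = -4 + M + 13*S)
1/(-41948 - 4319*46621) + q(-197, 167)/(-43142) = 1/(-41948 - 4319*46621) + (-4 + 167 + 13*(-197))/(-43142) = (1/46621)/(-46267) + (-4 + 167 - 2561)*(-1/43142) = -1/46267*1/46621 - 2398*(-1/43142) = -1/2157013807 + 109/1961 = 235114503002/4229904075527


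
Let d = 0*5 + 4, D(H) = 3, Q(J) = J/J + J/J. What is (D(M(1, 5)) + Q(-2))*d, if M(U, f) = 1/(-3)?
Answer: 20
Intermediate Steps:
Q(J) = 2 (Q(J) = 1 + 1 = 2)
M(U, f) = -⅓
d = 4 (d = 0 + 4 = 4)
(D(M(1, 5)) + Q(-2))*d = (3 + 2)*4 = 5*4 = 20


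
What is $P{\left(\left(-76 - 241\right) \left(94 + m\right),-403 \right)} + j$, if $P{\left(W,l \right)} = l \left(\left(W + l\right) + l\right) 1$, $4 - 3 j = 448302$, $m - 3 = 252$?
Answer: $\frac{134281453}{3} \approx 4.4761 \cdot 10^{7}$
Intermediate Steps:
$m = 255$ ($m = 3 + 252 = 255$)
$j = - \frac{448298}{3}$ ($j = \frac{4}{3} - 149434 = - \frac{448298}{3} \approx -1.4943 \cdot 10^{5}$)
$P{\left(W,l \right)} = l \left(W + 2 l\right)$ ($P{\left(W,l \right)} = l \left(W + 2 l\right) 1 = l \left(W + 2 l\right)$)
$P{\left(\left(-76 - 241\right) \left(94 + m\right),-403 \right)} + j = - 403 \left(\left(-76 - 241\right) \left(94 + 255\right) + 2 \left(-403\right)\right) - \frac{448298}{3} = - 403 \left(\left(-317\right) 349 - 806\right) - \frac{448298}{3} = - 403 \left(-110633 - 806\right) - \frac{448298}{3} = \left(-403\right) \left(-111439\right) - \frac{448298}{3} = 44909917 - \frac{448298}{3} = \frac{134281453}{3}$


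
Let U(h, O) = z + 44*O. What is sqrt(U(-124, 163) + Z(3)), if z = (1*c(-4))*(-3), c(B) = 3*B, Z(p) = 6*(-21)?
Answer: sqrt(7082) ≈ 84.155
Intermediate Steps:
Z(p) = -126
z = 36 (z = (1*(3*(-4)))*(-3) = (1*(-12))*(-3) = -12*(-3) = 36)
U(h, O) = 36 + 44*O
sqrt(U(-124, 163) + Z(3)) = sqrt((36 + 44*163) - 126) = sqrt((36 + 7172) - 126) = sqrt(7208 - 126) = sqrt(7082)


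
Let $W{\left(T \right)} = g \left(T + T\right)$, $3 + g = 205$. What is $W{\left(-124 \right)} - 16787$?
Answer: $-66883$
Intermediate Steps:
$g = 202$ ($g = -3 + 205 = 202$)
$W{\left(T \right)} = 404 T$ ($W{\left(T \right)} = 202 \left(T + T\right) = 202 \cdot 2 T = 404 T$)
$W{\left(-124 \right)} - 16787 = 404 \left(-124\right) - 16787 = -50096 - 16787 = -66883$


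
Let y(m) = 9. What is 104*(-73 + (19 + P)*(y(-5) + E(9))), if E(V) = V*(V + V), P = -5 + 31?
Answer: 792688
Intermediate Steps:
P = 26
E(V) = 2*V² (E(V) = V*(2*V) = 2*V²)
104*(-73 + (19 + P)*(y(-5) + E(9))) = 104*(-73 + (19 + 26)*(9 + 2*9²)) = 104*(-73 + 45*(9 + 2*81)) = 104*(-73 + 45*(9 + 162)) = 104*(-73 + 45*171) = 104*(-73 + 7695) = 104*7622 = 792688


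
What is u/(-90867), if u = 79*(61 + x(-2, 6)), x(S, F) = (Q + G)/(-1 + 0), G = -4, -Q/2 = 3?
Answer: -5609/90867 ≈ -0.061728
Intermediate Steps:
Q = -6 (Q = -2*3 = -6)
x(S, F) = 10 (x(S, F) = (-6 - 4)/(-1 + 0) = -10/(-1) = -10*(-1) = 10)
u = 5609 (u = 79*(61 + 10) = 79*71 = 5609)
u/(-90867) = 5609/(-90867) = 5609*(-1/90867) = -5609/90867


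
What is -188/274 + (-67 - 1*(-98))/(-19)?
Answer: -6033/2603 ≈ -2.3177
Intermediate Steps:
-188/274 + (-67 - 1*(-98))/(-19) = -188*1/274 + (-67 + 98)*(-1/19) = -94/137 + 31*(-1/19) = -94/137 - 31/19 = -6033/2603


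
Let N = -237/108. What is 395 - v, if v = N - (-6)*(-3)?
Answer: 14947/36 ≈ 415.19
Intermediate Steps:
N = -79/36 (N = -237*1/108 = -79/36 ≈ -2.1944)
v = -727/36 (v = -79/36 - (-6)*(-3) = -79/36 - 1*18 = -79/36 - 18 = -727/36 ≈ -20.194)
395 - v = 395 - 1*(-727/36) = 395 + 727/36 = 14947/36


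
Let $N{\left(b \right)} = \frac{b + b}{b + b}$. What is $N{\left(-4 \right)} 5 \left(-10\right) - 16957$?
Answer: $-17007$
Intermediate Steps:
$N{\left(b \right)} = 1$ ($N{\left(b \right)} = \frac{2 b}{2 b} = 2 b \frac{1}{2 b} = 1$)
$N{\left(-4 \right)} 5 \left(-10\right) - 16957 = 1 \cdot 5 \left(-10\right) - 16957 = 1 \left(-50\right) - 16957 = -50 - 16957 = -17007$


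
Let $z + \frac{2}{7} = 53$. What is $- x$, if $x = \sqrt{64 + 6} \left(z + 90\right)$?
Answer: $- \frac{999 \sqrt{70}}{7} \approx -1194.0$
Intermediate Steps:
$z = \frac{369}{7}$ ($z = - \frac{2}{7} + 53 = \frac{369}{7} \approx 52.714$)
$x = \frac{999 \sqrt{70}}{7}$ ($x = \sqrt{64 + 6} \left(\frac{369}{7} + 90\right) = \sqrt{70} \cdot \frac{999}{7} = \frac{999 \sqrt{70}}{7} \approx 1194.0$)
$- x = - \frac{999 \sqrt{70}}{7}$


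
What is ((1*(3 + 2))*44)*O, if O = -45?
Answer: -9900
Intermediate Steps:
((1*(3 + 2))*44)*O = ((1*(3 + 2))*44)*(-45) = ((1*5)*44)*(-45) = (5*44)*(-45) = 220*(-45) = -9900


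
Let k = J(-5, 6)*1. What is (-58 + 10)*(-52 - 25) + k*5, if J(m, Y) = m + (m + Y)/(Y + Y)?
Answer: 44057/12 ≈ 3671.4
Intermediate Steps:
J(m, Y) = m + (Y + m)/(2*Y) (J(m, Y) = m + (Y + m)/((2*Y)) = m + (Y + m)*(1/(2*Y)) = m + (Y + m)/(2*Y))
k = -59/12 (k = (½ - 5 + (½)*(-5)/6)*1 = (½ - 5 + (½)*(-5)*(⅙))*1 = (½ - 5 - 5/12)*1 = -59/12*1 = -59/12 ≈ -4.9167)
(-58 + 10)*(-52 - 25) + k*5 = (-58 + 10)*(-52 - 25) - 59/12*5 = -48*(-77) - 295/12 = 3696 - 295/12 = 44057/12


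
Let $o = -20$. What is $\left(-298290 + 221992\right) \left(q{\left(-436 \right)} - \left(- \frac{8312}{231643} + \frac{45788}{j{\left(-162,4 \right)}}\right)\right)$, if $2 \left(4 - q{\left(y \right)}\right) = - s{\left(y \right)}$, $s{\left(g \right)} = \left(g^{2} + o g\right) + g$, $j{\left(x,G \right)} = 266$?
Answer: $- \frac{232763689924933320}{30808519} \approx -7.5552 \cdot 10^{9}$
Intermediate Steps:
$s{\left(g \right)} = g^{2} - 19 g$ ($s{\left(g \right)} = \left(g^{2} - 20 g\right) + g = g^{2} - 19 g$)
$q{\left(y \right)} = 4 + \frac{y \left(-19 + y\right)}{2}$ ($q{\left(y \right)} = 4 - \frac{\left(-1\right) y \left(-19 + y\right)}{2} = 4 + \frac{y \left(-19 + y\right)}{2}$)
$\left(-298290 + 221992\right) \left(q{\left(-436 \right)} - \left(- \frac{8312}{231643} + \frac{45788}{j{\left(-162,4 \right)}}\right)\right) = \left(-298290 + 221992\right) \left(\left(4 + \frac{1}{2} \left(-436\right) \left(-19 - 436\right)\right) - \left(- \frac{8312}{231643} + \frac{22894}{133}\right)\right) = - 76298 \left(\left(4 + \frac{1}{2} \left(-436\right) \left(-455\right)\right) - \frac{5302129346}{30808519}\right) = - 76298 \left(\left(4 + 99190\right) + \left(- \frac{22894}{133} + \frac{8312}{231643}\right)\right) = - 76298 \left(99194 - \frac{5302129346}{30808519}\right) = \left(-76298\right) \frac{3050718104340}{30808519} = - \frac{232763689924933320}{30808519}$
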